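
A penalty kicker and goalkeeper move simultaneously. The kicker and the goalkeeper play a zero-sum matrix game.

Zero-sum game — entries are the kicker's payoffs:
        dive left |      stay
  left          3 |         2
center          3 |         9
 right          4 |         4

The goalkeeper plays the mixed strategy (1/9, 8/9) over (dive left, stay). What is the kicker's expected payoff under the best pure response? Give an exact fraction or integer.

25/3

left: (3)·(1/9) + (2)·(8/9) = 19/9.
center: (3)·(1/9) + (9)·(8/9) = 25/3.
right: (4)·(1/9) + (4)·(8/9) = 4.
The best pure response is center with expected payoff 25/3.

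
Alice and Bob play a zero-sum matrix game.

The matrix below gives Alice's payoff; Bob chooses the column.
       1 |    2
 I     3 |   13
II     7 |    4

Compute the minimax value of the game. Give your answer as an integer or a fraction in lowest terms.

Row minima are 3 and 4, so Alice's maximin is 4; column maxima are 7 and 13, so Bob's minimax is 7. These differ, so the equilibrium is in mixed strategies.
Let Alice play I with probability p. Bob is indifferent when 3p + 7(1−p) = 13p + 4(1−p), giving p = 3/13.
Let Bob play 1 with probability q. Alice is indifferent when 3q + 13(1−q) = 7q + 4(1−q), giving q = 9/13.
The value is 3·(9/13) + (13)·(4/13) = 79/13.

79/13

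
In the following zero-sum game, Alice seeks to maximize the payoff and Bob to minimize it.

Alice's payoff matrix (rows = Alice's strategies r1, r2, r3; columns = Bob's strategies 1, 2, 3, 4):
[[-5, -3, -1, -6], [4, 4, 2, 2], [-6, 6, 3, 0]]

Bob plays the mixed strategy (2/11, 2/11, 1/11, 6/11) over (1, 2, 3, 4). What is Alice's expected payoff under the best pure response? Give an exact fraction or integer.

30/11

r1: (-5)·(2/11) + (-3)·(2/11) + (-1)·(1/11) + (-6)·(6/11) = -53/11.
r2: (4)·(2/11) + (4)·(2/11) + (2)·(1/11) + (2)·(6/11) = 30/11.
r3: (-6)·(2/11) + (6)·(2/11) + (3)·(1/11) + (0)·(6/11) = 3/11.
The best pure response is r2 with expected payoff 30/11.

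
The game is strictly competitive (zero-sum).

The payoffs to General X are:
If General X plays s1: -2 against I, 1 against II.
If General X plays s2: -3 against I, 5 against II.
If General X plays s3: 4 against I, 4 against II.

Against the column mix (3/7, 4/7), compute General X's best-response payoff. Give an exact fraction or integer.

s1: (-2)·(3/7) + (1)·(4/7) = -2/7.
s2: (-3)·(3/7) + (5)·(4/7) = 11/7.
s3: (4)·(3/7) + (4)·(4/7) = 4.
The best pure response is s3 with expected payoff 4.

4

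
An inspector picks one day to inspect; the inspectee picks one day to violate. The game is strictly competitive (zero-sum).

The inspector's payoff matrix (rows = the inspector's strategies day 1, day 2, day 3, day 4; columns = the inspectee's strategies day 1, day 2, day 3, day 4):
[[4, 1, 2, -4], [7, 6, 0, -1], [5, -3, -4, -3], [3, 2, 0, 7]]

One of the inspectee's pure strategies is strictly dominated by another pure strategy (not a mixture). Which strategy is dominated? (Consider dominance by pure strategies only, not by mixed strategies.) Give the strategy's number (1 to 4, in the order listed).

1

The inspectee prefers columns that give the inspector less. Compare day 1 with day 2: 1 < 4, 6 < 7, -3 < 5, 2 < 3.
So day 2 strictly dominates day 1 for the inspectee; day 1 is strictly dominated.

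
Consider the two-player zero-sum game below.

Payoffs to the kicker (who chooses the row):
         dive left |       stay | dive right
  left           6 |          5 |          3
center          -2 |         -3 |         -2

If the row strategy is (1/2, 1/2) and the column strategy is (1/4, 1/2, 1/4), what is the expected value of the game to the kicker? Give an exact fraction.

9/8

Against (1/4, 1/2, 1/4), each row's expected payoff is left: 19/4; center: -5/2.
Taking the (1/2, 1/2)-weighted average: (1/2)·(19/4) + (1/2)·(-5/2) = 9/8.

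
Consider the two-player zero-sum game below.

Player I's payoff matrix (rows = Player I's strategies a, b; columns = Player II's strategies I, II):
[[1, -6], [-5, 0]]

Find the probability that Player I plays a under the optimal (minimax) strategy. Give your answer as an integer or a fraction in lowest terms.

Row minima are -6 and -5, so Player I's maximin is -5; column maxima are 1 and 0, so Player II's minimax is 0. These differ, so the equilibrium is in mixed strategies.
Let Player I play a with probability p. Player II is indifferent when p − 5(1−p) = −6p, giving p = 5/12.

5/12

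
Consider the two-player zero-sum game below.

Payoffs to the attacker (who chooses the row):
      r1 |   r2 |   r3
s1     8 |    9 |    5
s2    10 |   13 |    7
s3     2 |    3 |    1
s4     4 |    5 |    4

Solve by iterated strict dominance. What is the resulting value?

7

Row s1 is strictly dominated by row s2 (10>8, 13>9, 7>5); eliminate s1.
Row s3 is strictly dominated by row s2 (10>2, 13>3, 7>1); eliminate s3.
Row s4 is strictly dominated by row s2 (10>4, 13>5, 7>4); eliminate s4.
Column r2 is strictly dominated by r1 for the defender (10<13); eliminate r2.
Column r1 is strictly dominated by r3 for the defender (7<10); eliminate r1.
Only (s2, r3) remains, with payoff 7.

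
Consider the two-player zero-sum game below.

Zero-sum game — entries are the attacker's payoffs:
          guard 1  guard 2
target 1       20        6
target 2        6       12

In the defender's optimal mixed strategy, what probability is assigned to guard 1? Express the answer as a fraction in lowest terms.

3/10

Row minima are 6 and 6, so the attacker's maximin is 6; column maxima are 20 and 12, so the defender's minimax is 12. These differ, so the equilibrium is in mixed strategies.
Let the defender play guard 1 with probability q. The attacker is indifferent when 20q + 6(1−q) = 6q + 12(1−q), giving q = 3/10.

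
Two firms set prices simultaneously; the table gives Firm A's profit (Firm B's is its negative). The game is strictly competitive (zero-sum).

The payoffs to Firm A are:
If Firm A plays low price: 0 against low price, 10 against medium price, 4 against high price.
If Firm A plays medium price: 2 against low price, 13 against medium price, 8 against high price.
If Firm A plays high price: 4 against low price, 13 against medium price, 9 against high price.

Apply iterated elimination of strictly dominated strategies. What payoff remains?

4

Column medium price is strictly dominated by low price for Firm B (0<10, 2<13, 4<13); eliminate medium price.
Row medium price is strictly dominated by row high price (4>2, 9>8); eliminate medium price.
Row low price is strictly dominated by row high price (4>0, 9>4); eliminate low price.
Column high price is strictly dominated by low price for Firm B (4<9); eliminate high price.
Only (high price, low price) remains, with payoff 4.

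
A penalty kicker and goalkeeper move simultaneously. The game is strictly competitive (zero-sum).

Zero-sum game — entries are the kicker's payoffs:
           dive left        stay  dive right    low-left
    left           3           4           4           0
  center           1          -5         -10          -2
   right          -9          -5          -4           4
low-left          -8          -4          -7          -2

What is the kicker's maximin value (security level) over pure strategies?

0

The worst-case payoff for each row is left: 0, center: -10, right: -9, low-left: -8.
The best of these is 0.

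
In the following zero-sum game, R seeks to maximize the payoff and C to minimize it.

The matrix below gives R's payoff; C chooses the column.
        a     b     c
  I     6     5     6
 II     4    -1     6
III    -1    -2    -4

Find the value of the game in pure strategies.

5

Row minima: 5, -1, -4 → R's maximin is 5.
Column maxima: 6, 5, 6 → C's minimax is 5.
They coincide at (I, b), so the value is 5.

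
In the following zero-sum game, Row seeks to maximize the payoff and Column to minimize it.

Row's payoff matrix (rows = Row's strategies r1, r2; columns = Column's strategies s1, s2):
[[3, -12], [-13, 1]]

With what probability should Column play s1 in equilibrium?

Row minima are -12 and -13, so Row's maximin is -12; column maxima are 3 and 1, so Column's minimax is 1. These differ, so the equilibrium is in mixed strategies.
Let Column play s1 with probability q. Row is indifferent when 3q − 12(1−q) = −13q + (1−q), giving q = 13/29.

13/29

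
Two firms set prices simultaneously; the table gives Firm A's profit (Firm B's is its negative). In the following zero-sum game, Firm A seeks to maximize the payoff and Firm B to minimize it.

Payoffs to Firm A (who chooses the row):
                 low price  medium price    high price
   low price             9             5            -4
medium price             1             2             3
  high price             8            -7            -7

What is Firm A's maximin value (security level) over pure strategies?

The worst-case payoff for each row is low price: -4, medium price: 1, high price: -7.
The best of these is 1.

1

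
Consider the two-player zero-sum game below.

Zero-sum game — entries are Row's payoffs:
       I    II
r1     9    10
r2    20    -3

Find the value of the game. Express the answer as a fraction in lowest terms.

227/24

Row minima are 9 and -3, so Row's maximin is 9; column maxima are 20 and 10, so Column's minimax is 10. These differ, so the equilibrium is in mixed strategies.
Let Row play r1 with probability p. Column is indifferent when 9p + 20(1−p) = 10p − 3(1−p), giving p = 23/24.
Let Column play I with probability q. Row is indifferent when 9q + 10(1−q) = 20q − 3(1−q), giving q = 13/24.
The value is 9·(13/24) + (10)·(11/24) = 227/24.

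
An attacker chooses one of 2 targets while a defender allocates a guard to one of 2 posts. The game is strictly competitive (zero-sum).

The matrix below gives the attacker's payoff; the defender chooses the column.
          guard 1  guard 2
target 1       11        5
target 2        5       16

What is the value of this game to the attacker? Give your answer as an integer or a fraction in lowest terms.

151/17

Row minima are 5 and 5, so the attacker's maximin is 5; column maxima are 11 and 16, so the defender's minimax is 11. These differ, so the equilibrium is in mixed strategies.
Let the attacker play target 1 with probability p. The defender is indifferent when 11p + 5(1−p) = 5p + 16(1−p), giving p = 11/17.
Let the defender play guard 1 with probability q. The attacker is indifferent when 11q + 5(1−q) = 5q + 16(1−q), giving q = 11/17.
The value is 11·(11/17) + (5)·(6/17) = 151/17.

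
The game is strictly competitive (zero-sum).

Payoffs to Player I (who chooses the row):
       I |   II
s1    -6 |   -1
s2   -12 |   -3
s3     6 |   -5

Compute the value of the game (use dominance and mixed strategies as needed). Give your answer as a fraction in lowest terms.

Row s2 is strictly dominated by row s1, so Player I never plays it.
The remaining 2×2 game on (s1, s3) × (I, II) has no saddle point. Let Player I play s1 with probability p; indifference gives −6p + 6(1−p) = −p − 5(1−p), so p = 11/16.
Similarly Player II's optimal q on I is 1/4, and the value is -6·(1/4) + (-1)·(3/4) = -9/4.

-9/4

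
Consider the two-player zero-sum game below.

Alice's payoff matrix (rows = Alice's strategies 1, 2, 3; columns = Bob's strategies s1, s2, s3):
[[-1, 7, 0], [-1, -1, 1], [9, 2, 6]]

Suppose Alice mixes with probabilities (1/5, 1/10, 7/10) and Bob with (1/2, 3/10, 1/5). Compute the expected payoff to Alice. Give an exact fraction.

467/100

Against (1/2, 3/10, 1/5), each row's expected payoff is 1: 8/5; 2: -3/5; 3: 63/10.
Taking the (1/5, 1/10, 7/10)-weighted average: (1/5)·(8/5) + (1/10)·(-3/5) + (7/10)·(63/10) = 467/100.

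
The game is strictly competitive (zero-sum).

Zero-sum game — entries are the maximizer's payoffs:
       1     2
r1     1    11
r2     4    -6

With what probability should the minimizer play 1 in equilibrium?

17/20

Row minima are 1 and -6, so the maximizer's maximin is 1; column maxima are 4 and 11, so the minimizer's minimax is 4. These differ, so the equilibrium is in mixed strategies.
Let the minimizer play 1 with probability q. The maximizer is indifferent when q + 11(1−q) = 4q − 6(1−q), giving q = 17/20.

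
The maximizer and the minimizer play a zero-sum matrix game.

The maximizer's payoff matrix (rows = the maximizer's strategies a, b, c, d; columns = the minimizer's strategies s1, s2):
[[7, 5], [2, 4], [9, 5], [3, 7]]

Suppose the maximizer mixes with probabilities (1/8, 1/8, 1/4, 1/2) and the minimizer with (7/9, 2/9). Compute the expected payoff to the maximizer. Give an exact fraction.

Against (7/9, 2/9), each row's expected payoff is a: 59/9; b: 22/9; c: 73/9; d: 35/9.
Taking the (1/8, 1/8, 1/4, 1/2)-weighted average: (1/8)·(59/9) + (1/8)·(22/9) + (1/4)·(73/9) + (1/2)·(35/9) = 367/72.

367/72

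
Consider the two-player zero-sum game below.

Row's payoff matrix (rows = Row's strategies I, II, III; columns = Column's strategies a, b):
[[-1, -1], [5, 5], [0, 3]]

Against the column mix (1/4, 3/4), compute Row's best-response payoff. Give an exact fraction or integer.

5

I: (-1)·(1/4) + (-1)·(3/4) = -1.
II: (5)·(1/4) + (5)·(3/4) = 5.
III: (0)·(1/4) + (3)·(3/4) = 9/4.
The best pure response is II with expected payoff 5.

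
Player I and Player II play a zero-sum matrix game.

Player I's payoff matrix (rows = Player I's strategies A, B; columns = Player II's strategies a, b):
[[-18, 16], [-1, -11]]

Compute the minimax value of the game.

Row minima are -18 and -11, so Player I's maximin is -11; column maxima are -1 and 16, so Player II's minimax is -1. These differ, so the equilibrium is in mixed strategies.
Let Player I play A with probability p. Player II is indifferent when −18p − (1−p) = 16p − 11(1−p), giving p = 5/22.
Let Player II play a with probability q. Player I is indifferent when −18q + 16(1−q) = −q − 11(1−q), giving q = 27/44.
The value is -18·(27/44) + (16)·(17/44) = -107/22.

-107/22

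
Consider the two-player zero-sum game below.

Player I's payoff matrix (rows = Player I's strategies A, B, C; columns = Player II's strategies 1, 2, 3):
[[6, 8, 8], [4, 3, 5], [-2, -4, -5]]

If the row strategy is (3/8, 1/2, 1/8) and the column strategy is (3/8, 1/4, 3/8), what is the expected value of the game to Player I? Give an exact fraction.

Against (3/8, 1/4, 3/8), each row's expected payoff is A: 29/4; B: 33/8; C: -29/8.
Taking the (3/8, 1/2, 1/8)-weighted average: (3/8)·(29/4) + (1/2)·(33/8) + (1/8)·(-29/8) = 277/64.

277/64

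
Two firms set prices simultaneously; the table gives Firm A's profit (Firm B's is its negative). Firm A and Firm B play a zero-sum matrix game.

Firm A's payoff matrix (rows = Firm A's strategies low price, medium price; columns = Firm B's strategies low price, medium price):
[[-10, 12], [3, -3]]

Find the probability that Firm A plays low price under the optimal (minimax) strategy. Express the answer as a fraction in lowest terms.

Row minima are -10 and -3, so Firm A's maximin is -3; column maxima are 3 and 12, so Firm B's minimax is 3. These differ, so the equilibrium is in mixed strategies.
Let Firm A play low price with probability p. Firm B is indifferent when −10p + 3(1−p) = 12p − 3(1−p), giving p = 3/14.

3/14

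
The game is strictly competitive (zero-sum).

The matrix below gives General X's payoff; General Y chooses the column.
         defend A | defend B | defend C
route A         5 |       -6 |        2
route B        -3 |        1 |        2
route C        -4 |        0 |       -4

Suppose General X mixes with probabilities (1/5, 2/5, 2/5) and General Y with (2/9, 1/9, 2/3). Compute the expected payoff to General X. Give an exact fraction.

-34/45

Against (2/9, 1/9, 2/3), each row's expected payoff is route A: 16/9; route B: 7/9; route C: -32/9.
Taking the (1/5, 2/5, 2/5)-weighted average: (1/5)·(16/9) + (2/5)·(7/9) + (2/5)·(-32/9) = -34/45.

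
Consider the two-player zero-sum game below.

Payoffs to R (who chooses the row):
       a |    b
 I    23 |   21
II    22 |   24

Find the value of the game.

45/2

Row minima are 21 and 22, so R's maximin is 22; column maxima are 23 and 24, so C's minimax is 23. These differ, so the equilibrium is in mixed strategies.
Let R play I with probability p. C is indifferent when 23p + 22(1−p) = 21p + 24(1−p), giving p = 1/2.
Let C play a with probability q. R is indifferent when 23q + 21(1−q) = 22q + 24(1−q), giving q = 3/4.
The value is 23·(3/4) + (21)·(1/4) = 45/2.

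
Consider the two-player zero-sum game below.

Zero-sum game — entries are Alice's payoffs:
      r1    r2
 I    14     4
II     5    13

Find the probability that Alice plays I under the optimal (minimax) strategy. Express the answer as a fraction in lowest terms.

4/9

Row minima are 4 and 5, so Alice's maximin is 5; column maxima are 14 and 13, so Bob's minimax is 13. These differ, so the equilibrium is in mixed strategies.
Let Alice play I with probability p. Bob is indifferent when 14p + 5(1−p) = 4p + 13(1−p), giving p = 4/9.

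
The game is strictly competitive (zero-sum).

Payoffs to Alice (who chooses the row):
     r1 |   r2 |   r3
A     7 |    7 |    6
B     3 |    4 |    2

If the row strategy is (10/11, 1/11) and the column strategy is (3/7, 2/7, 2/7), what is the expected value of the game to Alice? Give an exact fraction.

491/77

Against (3/7, 2/7, 2/7), each row's expected payoff is A: 47/7; B: 3.
Taking the (10/11, 1/11)-weighted average: (10/11)·(47/7) + (1/11)·(3) = 491/77.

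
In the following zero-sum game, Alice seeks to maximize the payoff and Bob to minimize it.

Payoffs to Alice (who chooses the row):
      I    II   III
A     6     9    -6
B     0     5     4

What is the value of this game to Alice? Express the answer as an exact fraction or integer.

3/2

Column II is strictly dominated by I for Bob (it gives Alice more in every row).
The remaining 2×2 game on (A, B) × (I, III) has no saddle point. Let Alice play A with probability p; indifference gives 6p = −6p + 4(1−p), so p = 1/4.
Similarly Bob's optimal q on I is 5/8, and the value is 6·(5/8) + (-6)·(3/8) = 3/2.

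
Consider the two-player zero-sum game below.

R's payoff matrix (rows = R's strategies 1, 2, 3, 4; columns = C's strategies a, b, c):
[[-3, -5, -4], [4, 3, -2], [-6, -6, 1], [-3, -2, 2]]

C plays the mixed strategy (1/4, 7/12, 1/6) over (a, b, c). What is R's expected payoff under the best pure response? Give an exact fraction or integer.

29/12

1: (-3)·(1/4) + (-5)·(7/12) + (-4)·(1/6) = -13/3.
2: (4)·(1/4) + (3)·(7/12) + (-2)·(1/6) = 29/12.
3: (-6)·(1/4) + (-6)·(7/12) + (1)·(1/6) = -29/6.
4: (-3)·(1/4) + (-2)·(7/12) + (2)·(1/6) = -19/12.
The best pure response is 2 with expected payoff 29/12.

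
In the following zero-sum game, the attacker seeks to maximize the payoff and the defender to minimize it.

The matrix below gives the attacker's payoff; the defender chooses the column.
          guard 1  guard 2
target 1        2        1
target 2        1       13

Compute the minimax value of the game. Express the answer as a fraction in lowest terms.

Row minima are 1 and 1, so the attacker's maximin is 1; column maxima are 2 and 13, so the defender's minimax is 2. These differ, so the equilibrium is in mixed strategies.
Let the attacker play target 1 with probability p. The defender is indifferent when 2p + (1−p) = p + 13(1−p), giving p = 12/13.
Let the defender play guard 1 with probability q. The attacker is indifferent when 2q + (1−q) = q + 13(1−q), giving q = 12/13.
The value is 2·(12/13) + (1)·(1/13) = 25/13.

25/13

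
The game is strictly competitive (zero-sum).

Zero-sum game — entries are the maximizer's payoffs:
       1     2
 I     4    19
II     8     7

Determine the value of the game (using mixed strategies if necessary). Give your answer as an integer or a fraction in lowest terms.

Row minima are 4 and 7, so the maximizer's maximin is 7; column maxima are 8 and 19, so the minimizer's minimax is 8. These differ, so the equilibrium is in mixed strategies.
Let the maximizer play I with probability p. The minimizer is indifferent when 4p + 8(1−p) = 19p + 7(1−p), giving p = 1/16.
Let the minimizer play 1 with probability q. The maximizer is indifferent when 4q + 19(1−q) = 8q + 7(1−q), giving q = 3/4.
The value is 4·(3/4) + (19)·(1/4) = 31/4.

31/4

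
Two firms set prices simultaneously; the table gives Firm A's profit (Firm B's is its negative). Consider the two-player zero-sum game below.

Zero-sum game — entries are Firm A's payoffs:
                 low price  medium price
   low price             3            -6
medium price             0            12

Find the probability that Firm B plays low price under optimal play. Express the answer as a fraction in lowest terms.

6/7

Row minima are -6 and 0, so Firm A's maximin is 0; column maxima are 3 and 12, so Firm B's minimax is 3. These differ, so the equilibrium is in mixed strategies.
Let Firm B play low price with probability q. Firm A is indifferent when 3q − 6(1−q) = 12(1−q), giving q = 6/7.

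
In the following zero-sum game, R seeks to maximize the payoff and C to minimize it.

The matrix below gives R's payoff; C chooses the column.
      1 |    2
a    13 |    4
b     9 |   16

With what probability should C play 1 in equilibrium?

Row minima are 4 and 9, so R's maximin is 9; column maxima are 13 and 16, so C's minimax is 13. These differ, so the equilibrium is in mixed strategies.
Let C play 1 with probability q. R is indifferent when 13q + 4(1−q) = 9q + 16(1−q), giving q = 3/4.

3/4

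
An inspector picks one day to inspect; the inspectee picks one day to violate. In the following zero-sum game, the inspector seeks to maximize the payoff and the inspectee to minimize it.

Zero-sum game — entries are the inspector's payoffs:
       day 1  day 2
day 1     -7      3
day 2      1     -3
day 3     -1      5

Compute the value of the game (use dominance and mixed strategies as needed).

Row day 1 is strictly dominated by row day 3, so the inspector never plays it.
The remaining 2×2 game on (day 2, day 3) × (day 1, day 2) has no saddle point. Let the inspector play day 2 with probability p; indifference gives p − (1−p) = −3p + 5(1−p), so p = 3/5.
Similarly the inspectee's optimal q on day 1 is 4/5, and the value is 1·(4/5) + (-3)·(1/5) = 1/5.

1/5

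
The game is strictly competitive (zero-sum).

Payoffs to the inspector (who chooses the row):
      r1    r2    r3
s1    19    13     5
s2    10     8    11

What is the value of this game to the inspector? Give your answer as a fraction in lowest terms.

Column r1 is strictly dominated by r2 for the inspectee (it gives the inspector more in every row).
The remaining 2×2 game on (s1, s2) × (r2, r3) has no saddle point. Let the inspector play s1 with probability p; indifference gives 13p + 8(1−p) = 5p + 11(1−p), so p = 3/11.
Similarly the inspectee's optimal q on r2 is 6/11, and the value is 13·(6/11) + (5)·(5/11) = 103/11.

103/11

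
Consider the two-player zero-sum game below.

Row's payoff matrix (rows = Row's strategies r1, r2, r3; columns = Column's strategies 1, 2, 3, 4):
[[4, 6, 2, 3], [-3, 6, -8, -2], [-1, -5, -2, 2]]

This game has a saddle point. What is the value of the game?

2

Row minima: 2, -8, -5 → Row's maximin is 2.
Column maxima: 4, 6, 2, 3 → Column's minimax is 2.
They coincide at (r1, 3), so the value is 2.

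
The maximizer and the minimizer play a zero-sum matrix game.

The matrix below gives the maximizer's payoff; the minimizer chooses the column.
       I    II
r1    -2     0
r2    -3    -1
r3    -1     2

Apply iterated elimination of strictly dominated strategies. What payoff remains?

-1

Column II is strictly dominated by I for the minimizer (-2<0, -3<-1, -1<2); eliminate II.
Row r2 is strictly dominated by row r1 (-2>-3); eliminate r2.
Row r1 is strictly dominated by row r3 (-1>-2); eliminate r1.
Only (r3, I) remains, with payoff -1.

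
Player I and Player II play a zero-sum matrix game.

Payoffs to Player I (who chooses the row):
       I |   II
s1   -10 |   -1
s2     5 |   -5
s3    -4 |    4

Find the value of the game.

Row s1 is strictly dominated by row s3, so Player I never plays it.
The remaining 2×2 game on (s2, s3) × (I, II) has no saddle point. Let Player I play s2 with probability p; indifference gives 5p − 4(1−p) = −5p + 4(1−p), so p = 4/9.
Similarly Player II's optimal q on I is 1/2, and the value is 5·(1/2) + (-5)·(1/2) = 0.

0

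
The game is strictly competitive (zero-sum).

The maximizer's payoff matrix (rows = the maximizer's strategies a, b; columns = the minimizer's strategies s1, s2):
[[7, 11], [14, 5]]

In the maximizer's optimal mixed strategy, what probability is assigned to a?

9/13

Row minima are 7 and 5, so the maximizer's maximin is 7; column maxima are 14 and 11, so the minimizer's minimax is 11. These differ, so the equilibrium is in mixed strategies.
Let the maximizer play a with probability p. The minimizer is indifferent when 7p + 14(1−p) = 11p + 5(1−p), giving p = 9/13.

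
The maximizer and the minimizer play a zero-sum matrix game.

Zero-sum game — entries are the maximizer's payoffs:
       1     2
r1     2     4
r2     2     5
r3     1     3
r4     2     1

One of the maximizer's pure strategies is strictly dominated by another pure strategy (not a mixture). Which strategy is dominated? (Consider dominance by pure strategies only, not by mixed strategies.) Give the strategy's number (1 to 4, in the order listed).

Compare r3 with r1: 2 > 1, 4 > 3.
So r1 strictly dominates r3 for the maximizer; r3 is strictly dominated.

3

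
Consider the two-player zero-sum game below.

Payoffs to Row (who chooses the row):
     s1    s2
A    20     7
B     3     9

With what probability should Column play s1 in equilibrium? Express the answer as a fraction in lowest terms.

2/19

Row minima are 7 and 3, so Row's maximin is 7; column maxima are 20 and 9, so Column's minimax is 9. These differ, so the equilibrium is in mixed strategies.
Let Column play s1 with probability q. Row is indifferent when 20q + 7(1−q) = 3q + 9(1−q), giving q = 2/19.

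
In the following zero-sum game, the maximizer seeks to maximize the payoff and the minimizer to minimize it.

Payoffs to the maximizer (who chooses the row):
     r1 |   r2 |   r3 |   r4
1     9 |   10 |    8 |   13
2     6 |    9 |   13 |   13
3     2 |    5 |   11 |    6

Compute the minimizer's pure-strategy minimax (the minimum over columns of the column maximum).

The worst case (largest entry) in each column is r1: 9, r2: 10, r3: 13, r4: 13.
The best (smallest) of these is 9.

9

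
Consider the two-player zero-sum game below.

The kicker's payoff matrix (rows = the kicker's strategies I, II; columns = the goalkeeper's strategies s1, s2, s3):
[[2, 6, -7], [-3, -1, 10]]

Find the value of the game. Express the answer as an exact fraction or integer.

Column s2 is strictly dominated by s1 for the goalkeeper (it gives the kicker more in every row).
The remaining 2×2 game on (I, II) × (s1, s3) has no saddle point. Let the kicker play I with probability p; indifference gives 2p − 3(1−p) = −7p + 10(1−p), so p = 13/22.
Similarly the goalkeeper's optimal q on s1 is 17/22, and the value is 2·(17/22) + (-7)·(5/22) = -1/22.

-1/22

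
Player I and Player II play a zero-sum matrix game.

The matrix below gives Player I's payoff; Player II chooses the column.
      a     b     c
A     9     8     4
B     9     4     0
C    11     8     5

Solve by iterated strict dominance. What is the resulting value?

5

Column b is strictly dominated by c for Player II (4<8, 0<4, 5<8); eliminate b.
Row A is strictly dominated by row C (11>9, 5>4); eliminate A.
Row B is strictly dominated by row C (11>9, 5>0); eliminate B.
Column a is strictly dominated by c for Player II (5<11); eliminate a.
Only (C, c) remains, with payoff 5.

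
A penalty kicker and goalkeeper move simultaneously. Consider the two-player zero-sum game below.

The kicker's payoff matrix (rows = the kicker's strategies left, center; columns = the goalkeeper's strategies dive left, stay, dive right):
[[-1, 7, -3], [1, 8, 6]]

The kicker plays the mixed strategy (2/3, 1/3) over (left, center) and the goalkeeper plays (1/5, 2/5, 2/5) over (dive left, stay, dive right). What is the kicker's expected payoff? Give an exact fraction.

Against (1/5, 2/5, 2/5), each row's expected payoff is left: 7/5; center: 29/5.
Taking the (2/3, 1/3)-weighted average: (2/3)·(7/5) + (1/3)·(29/5) = 43/15.

43/15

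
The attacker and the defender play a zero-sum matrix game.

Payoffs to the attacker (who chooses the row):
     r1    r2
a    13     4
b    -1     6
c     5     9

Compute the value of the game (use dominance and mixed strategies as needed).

Row b is strictly dominated by row c, so the attacker never plays it.
The remaining 2×2 game on (a, c) × (r1, r2) has no saddle point. Let the attacker play a with probability p; indifference gives 13p + 5(1−p) = 4p + 9(1−p), so p = 4/13.
Similarly the defender's optimal q on r1 is 5/13, and the value is 13·(5/13) + (4)·(8/13) = 97/13.

97/13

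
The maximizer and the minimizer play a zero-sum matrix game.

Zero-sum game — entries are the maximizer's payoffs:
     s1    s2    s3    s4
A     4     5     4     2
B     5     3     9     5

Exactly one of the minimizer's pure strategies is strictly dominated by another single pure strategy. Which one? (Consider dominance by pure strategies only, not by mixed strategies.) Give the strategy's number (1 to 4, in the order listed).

The minimizer prefers columns that give the maximizer less. Compare s3 with s4: 2 < 4, 5 < 9.
So s4 strictly dominates s3 for the minimizer; s3 is strictly dominated.

3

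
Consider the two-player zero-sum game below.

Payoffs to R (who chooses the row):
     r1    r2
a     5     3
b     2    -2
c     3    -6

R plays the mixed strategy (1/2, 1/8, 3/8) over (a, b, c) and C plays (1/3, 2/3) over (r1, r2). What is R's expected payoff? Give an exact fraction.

5/8

Against (1/3, 2/3), each row's expected payoff is a: 11/3; b: -2/3; c: -3.
Taking the (1/2, 1/8, 3/8)-weighted average: (1/2)·(11/3) + (1/8)·(-2/3) + (3/8)·(-3) = 5/8.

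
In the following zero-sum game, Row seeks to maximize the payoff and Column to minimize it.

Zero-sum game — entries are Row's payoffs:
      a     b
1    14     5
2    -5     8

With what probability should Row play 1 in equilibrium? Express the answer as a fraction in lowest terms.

Row minima are 5 and -5, so Row's maximin is 5; column maxima are 14 and 8, so Column's minimax is 8. These differ, so the equilibrium is in mixed strategies.
Let Row play 1 with probability p. Column is indifferent when 14p − 5(1−p) = 5p + 8(1−p), giving p = 13/22.

13/22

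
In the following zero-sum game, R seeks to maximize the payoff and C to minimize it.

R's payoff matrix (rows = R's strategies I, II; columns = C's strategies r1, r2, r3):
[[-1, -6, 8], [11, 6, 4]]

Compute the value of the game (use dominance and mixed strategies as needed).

Column r1 is strictly dominated by r2 for C (it gives R more in every row).
The remaining 2×2 game on (I, II) × (r2, r3) has no saddle point. Let R play I with probability p; indifference gives −6p + 6(1−p) = 8p + 4(1−p), so p = 1/8.
Similarly C's optimal q on r2 is 1/4, and the value is -6·(1/4) + (8)·(3/4) = 9/2.

9/2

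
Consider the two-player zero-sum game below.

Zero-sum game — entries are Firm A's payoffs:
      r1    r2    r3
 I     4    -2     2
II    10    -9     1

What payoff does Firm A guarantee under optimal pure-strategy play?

Row minima: -2, -9 → Firm A's maximin is -2.
Column maxima: 10, -2, 2 → Firm B's minimax is -2.
They coincide at (I, r2), so the value is -2.

-2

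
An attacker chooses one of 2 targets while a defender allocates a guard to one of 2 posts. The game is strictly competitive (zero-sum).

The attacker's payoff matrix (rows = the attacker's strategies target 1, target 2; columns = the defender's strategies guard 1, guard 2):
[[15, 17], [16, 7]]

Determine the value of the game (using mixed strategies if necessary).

167/11

Row minima are 15 and 7, so the attacker's maximin is 15; column maxima are 16 and 17, so the defender's minimax is 16. These differ, so the equilibrium is in mixed strategies.
Let the attacker play target 1 with probability p. The defender is indifferent when 15p + 16(1−p) = 17p + 7(1−p), giving p = 9/11.
Let the defender play guard 1 with probability q. The attacker is indifferent when 15q + 17(1−q) = 16q + 7(1−q), giving q = 10/11.
The value is 15·(10/11) + (17)·(1/11) = 167/11.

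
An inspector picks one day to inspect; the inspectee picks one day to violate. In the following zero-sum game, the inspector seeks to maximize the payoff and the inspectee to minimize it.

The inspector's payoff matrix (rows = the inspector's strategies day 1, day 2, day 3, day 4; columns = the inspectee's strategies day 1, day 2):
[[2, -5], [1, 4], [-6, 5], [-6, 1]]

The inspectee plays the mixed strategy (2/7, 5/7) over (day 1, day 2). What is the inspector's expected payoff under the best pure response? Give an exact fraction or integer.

day 1: (2)·(2/7) + (-5)·(5/7) = -3.
day 2: (1)·(2/7) + (4)·(5/7) = 22/7.
day 3: (-6)·(2/7) + (5)·(5/7) = 13/7.
day 4: (-6)·(2/7) + (1)·(5/7) = -1.
The best pure response is day 2 with expected payoff 22/7.

22/7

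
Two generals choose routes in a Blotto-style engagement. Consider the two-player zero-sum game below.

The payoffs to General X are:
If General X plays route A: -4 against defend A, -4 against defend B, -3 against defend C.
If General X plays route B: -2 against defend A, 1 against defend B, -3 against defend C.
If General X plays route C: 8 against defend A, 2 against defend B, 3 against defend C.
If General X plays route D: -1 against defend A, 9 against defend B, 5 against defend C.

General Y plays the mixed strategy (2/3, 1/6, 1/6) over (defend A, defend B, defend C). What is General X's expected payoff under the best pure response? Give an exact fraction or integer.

route A: (-4)·(2/3) + (-4)·(1/6) + (-3)·(1/6) = -23/6.
route B: (-2)·(2/3) + (1)·(1/6) + (-3)·(1/6) = -5/3.
route C: (8)·(2/3) + (2)·(1/6) + (3)·(1/6) = 37/6.
route D: (-1)·(2/3) + (9)·(1/6) + (5)·(1/6) = 5/3.
The best pure response is route C with expected payoff 37/6.

37/6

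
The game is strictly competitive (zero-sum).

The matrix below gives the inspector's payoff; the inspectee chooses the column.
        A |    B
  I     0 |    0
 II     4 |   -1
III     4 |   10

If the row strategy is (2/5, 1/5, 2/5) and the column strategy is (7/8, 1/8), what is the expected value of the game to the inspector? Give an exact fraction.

Against (7/8, 1/8), each row's expected payoff is I: 0; II: 27/8; III: 19/4.
Taking the (2/5, 1/5, 2/5)-weighted average: (2/5)·(0) + (1/5)·(27/8) + (2/5)·(19/4) = 103/40.

103/40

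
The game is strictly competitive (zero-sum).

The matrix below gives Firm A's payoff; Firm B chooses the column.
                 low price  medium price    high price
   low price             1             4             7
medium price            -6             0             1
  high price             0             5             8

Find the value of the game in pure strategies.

Row minima: 1, -6, 0 → Firm A's maximin is 1.
Column maxima: 1, 5, 8 → Firm B's minimax is 1.
They coincide at (low price, low price), so the value is 1.

1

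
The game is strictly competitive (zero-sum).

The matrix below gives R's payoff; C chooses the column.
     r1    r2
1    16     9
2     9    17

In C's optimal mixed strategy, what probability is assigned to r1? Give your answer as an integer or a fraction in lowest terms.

8/15

Row minima are 9 and 9, so R's maximin is 9; column maxima are 16 and 17, so C's minimax is 16. These differ, so the equilibrium is in mixed strategies.
Let C play r1 with probability q. R is indifferent when 16q + 9(1−q) = 9q + 17(1−q), giving q = 8/15.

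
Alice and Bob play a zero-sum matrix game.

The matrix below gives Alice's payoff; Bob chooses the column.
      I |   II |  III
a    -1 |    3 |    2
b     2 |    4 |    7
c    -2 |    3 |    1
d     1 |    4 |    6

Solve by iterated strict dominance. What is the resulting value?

Row a is strictly dominated by row b (2>-1, 4>3, 7>2); eliminate a.
Row c is strictly dominated by row b (2>-2, 4>3, 7>1); eliminate c.
Column II is strictly dominated by I for Bob (2<4, 1<4); eliminate II.
Column III is strictly dominated by I for Bob (2<7, 1<6); eliminate III.
Row d is strictly dominated by row b (2>1); eliminate d.
Only (b, I) remains, with payoff 2.

2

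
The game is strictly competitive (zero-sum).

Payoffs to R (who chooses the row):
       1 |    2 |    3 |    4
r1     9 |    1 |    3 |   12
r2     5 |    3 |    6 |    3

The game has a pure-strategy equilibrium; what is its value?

Row minima: 1, 3 → R's maximin is 3.
Column maxima: 9, 3, 6, 12 → C's minimax is 3.
They coincide at (r2, 2), so the value is 3.

3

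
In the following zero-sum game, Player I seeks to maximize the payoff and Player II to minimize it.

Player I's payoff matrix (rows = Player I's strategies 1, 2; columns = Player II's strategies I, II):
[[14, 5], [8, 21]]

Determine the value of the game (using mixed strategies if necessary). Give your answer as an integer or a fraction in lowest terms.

127/11

Row minima are 5 and 8, so Player I's maximin is 8; column maxima are 14 and 21, so Player II's minimax is 14. These differ, so the equilibrium is in mixed strategies.
Let Player I play 1 with probability p. Player II is indifferent when 14p + 8(1−p) = 5p + 21(1−p), giving p = 13/22.
Let Player II play I with probability q. Player I is indifferent when 14q + 5(1−q) = 8q + 21(1−q), giving q = 8/11.
The value is 14·(8/11) + (5)·(3/11) = 127/11.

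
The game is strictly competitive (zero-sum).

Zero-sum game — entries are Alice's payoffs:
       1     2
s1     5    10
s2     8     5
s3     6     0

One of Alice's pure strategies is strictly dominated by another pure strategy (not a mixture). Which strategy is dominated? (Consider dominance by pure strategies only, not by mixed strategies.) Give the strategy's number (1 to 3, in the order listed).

Compare s3 with s2: 8 > 6, 5 > 0.
So s2 strictly dominates s3 for Alice; s3 is strictly dominated.

3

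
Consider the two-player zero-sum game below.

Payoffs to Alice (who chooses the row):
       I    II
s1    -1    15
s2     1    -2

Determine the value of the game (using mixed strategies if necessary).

Row minima are -1 and -2, so Alice's maximin is -1; column maxima are 1 and 15, so Bob's minimax is 1. These differ, so the equilibrium is in mixed strategies.
Let Alice play s1 with probability p. Bob is indifferent when −p + (1−p) = 15p − 2(1−p), giving p = 3/19.
Let Bob play I with probability q. Alice is indifferent when −q + 15(1−q) = q − 2(1−q), giving q = 17/19.
The value is -1·(17/19) + (15)·(2/19) = 13/19.

13/19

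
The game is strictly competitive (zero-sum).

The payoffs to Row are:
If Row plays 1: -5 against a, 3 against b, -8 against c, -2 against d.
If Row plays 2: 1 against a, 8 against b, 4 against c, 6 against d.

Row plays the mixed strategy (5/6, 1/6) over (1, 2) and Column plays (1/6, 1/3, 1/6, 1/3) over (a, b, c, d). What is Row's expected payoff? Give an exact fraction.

Against (1/6, 1/3, 1/6, 1/3), each row's expected payoff is 1: -11/6; 2: 11/2.
Taking the (5/6, 1/6)-weighted average: (5/6)·(-11/6) + (1/6)·(11/2) = -11/18.

-11/18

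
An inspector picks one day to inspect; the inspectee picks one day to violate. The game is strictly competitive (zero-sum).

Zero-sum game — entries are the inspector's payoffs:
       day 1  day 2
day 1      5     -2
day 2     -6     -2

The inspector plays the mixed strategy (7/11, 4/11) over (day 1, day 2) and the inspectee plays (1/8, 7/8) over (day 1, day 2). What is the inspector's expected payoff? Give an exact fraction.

Against (1/8, 7/8), each row's expected payoff is day 1: -9/8; day 2: -5/2.
Taking the (7/11, 4/11)-weighted average: (7/11)·(-9/8) + (4/11)·(-5/2) = -13/8.

-13/8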